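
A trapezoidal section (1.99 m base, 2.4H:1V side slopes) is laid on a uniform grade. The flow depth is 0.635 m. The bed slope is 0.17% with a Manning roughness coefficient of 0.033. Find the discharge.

With bottom width b = 1.99 m and side slope z = 2.4: A = (b + zy)y = (1.99 + 2.4×0.635)×0.635 = 2.231 m²; P = b + 2y√(1+z²) = 1.99 + 2×0.635×2.6 = 5.292 m.
Hydraulic radius R = A/P = 2.231/5.292 = 0.4217 m.
Manning's equation: Q = (1/n) A R^(2/3) S^(1/2) = (1/0.033) × 2.231 × 0.4217^(2/3) × 0.0017^(1/2) = 1.57 m³/s.

Q = 1.57 m³/s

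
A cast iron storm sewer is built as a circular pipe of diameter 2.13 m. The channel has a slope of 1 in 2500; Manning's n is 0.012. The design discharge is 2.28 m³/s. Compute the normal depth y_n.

Manning's equation rearranged: A R^(2/3) = nQ / (1·√S) = 0.012 × 2.28 / (√0.0004) = 1.368.
Try y = 1.43 m: A R^(2/3) = 1.853 — high.
Try y = 0.802 m: A R^(2/3) = 0.7057 — low.
Try y = 1.17 m: A R^(2/3) = 1.368 — ≈ 1.368.

y_n = 1.17 m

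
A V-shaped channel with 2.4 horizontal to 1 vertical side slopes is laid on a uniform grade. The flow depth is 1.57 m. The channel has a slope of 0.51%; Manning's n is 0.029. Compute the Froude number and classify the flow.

For a triangular section with side slope z = 2.4: A = zy² = 2.4×1.57² = 5.916 m²; P = 2y√(1+z²) = 2×1.57×2.6 = 8.164 m.
Hydraulic radius R = A/P = 5.916/8.164 = 0.7246 m.
V = (1/n) R^(2/3) √S = (1/0.029) × 0.7246^(2/3) × √0.0051 = 1.987 m/s. Hydraulic depth D_h = A/T = 5.916/7.536 = 0.785 m.
Froude number Fr = V/√(g·D_h) = 1.987/√(9.81×0.785) = 0.716, which is less than 1, so the flow is subcritical.

subcritical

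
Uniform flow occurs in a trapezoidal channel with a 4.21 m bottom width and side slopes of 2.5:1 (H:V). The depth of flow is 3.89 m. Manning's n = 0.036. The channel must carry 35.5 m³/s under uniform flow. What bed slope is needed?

With bottom width b = 4.21 m and side slope z = 2.5: A = (b + zy)y = (4.21 + 2.5×3.89)×3.89 = 54.21 m²; P = b + 2y√(1+z²) = 4.21 + 2×3.89×2.693 = 25.16 m.
Hydraulic radius R = A/P = 54.21/25.16 = 2.155 m.
From Manning's equation, S = [nQ / (1 A R^(2/3))]² = [0.036 × 35.5 / (1 × 54.21 × 2.155^(2/3))]² = 0.0002.

S = 0.0002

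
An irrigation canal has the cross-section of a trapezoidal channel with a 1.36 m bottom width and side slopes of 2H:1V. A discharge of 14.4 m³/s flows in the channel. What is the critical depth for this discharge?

At critical depth, Q² T / (g A³) = 1, i.e. A³/T = Q²/g = 14.4²/9.81 = 21.14.
At y = 1.53 m: A³/T = 41.35 — over.
At y = 1.05 m: A³/T = 8.624 — short.
At y = 1.31 m: A³/T = 21.47 — ≈ 21.14.

y_c = 1.31 m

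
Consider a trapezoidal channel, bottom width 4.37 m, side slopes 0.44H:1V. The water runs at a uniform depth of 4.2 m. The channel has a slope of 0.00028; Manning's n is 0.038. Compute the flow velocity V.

V = 0.682 m/s

With bottom width b = 4.37 m and side slope z = 0.44: A = (b + zy)y = (4.37 + 0.44×4.2)×4.2 = 26.12 m²; P = b + 2y√(1+z²) = 4.37 + 2×4.2×1.093 = 13.55 m.
Hydraulic radius R = A/P = 26.12/13.55 = 1.928 m.
From Manning's equation, V = (1/n) R^(2/3) S^(1/2) = (1/0.038) × 1.928^(2/3) × 0.00028^(1/2) = 0.682 m/s.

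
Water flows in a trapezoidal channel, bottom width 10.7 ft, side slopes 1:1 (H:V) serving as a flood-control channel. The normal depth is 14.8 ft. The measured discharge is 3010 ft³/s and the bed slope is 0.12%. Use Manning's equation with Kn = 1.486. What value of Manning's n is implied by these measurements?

With bottom width b = 10.7 ft and side slope z = 1: A = (b + zy)y = (10.7 + 1×14.8)×14.8 = 377.4 ft²; P = b + 2y√(1+z²) = 10.7 + 2×14.8×1.414 = 52.56 ft.
Hydraulic radius R = A/P = 377.4/52.56 = 7.18 ft.
Rearranging Manning's equation: n = (1.486/Q) A R^(2/3) S^(1/2) = (1.486/3010) × 377.4 × 7.18^(2/3) × √0.0012 = 0.024.

n = 0.024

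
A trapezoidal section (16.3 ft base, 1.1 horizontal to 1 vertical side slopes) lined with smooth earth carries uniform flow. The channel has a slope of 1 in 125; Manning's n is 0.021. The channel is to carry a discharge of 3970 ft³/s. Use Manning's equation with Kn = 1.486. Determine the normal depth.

Manning's equation rearranged: A R^(2/3) = nQ / (1.486·√S) = 0.021 × 3970 / (1.486 × √0.008) = 627.3.
Trying y = 9.62 ft: A R^(2/3) = 830.9 — high.
Trying y = 6.03 ft: A R^(2/3) = 350.8 — low.
Trying y = 8.28 ft: A R^(2/3) = 626.7 — close enough.

y_n = 8.28 ft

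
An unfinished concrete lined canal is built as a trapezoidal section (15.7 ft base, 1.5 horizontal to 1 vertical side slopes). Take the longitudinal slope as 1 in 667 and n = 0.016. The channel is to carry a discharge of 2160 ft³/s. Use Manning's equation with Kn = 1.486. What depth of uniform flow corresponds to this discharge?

y_n = 7.71 ft

Manning's equation rearranged: A R^(2/3) = nQ / (1.486·√S) = 0.016 × 2160 / (1.486 × √0.001499) = 600.6.
At y = 6.59 ft: A R^(2/3) = 444 — too small.
At y = 8.52 ft: A R^(2/3) = 730.9 — too large.
At y = 7.71 ft: A R^(2/3) = 600.9 — close enough.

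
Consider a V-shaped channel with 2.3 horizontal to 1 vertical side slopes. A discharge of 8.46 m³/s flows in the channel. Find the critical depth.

y_c = 1.22 m

At critical depth, Q² T / (g A³) = 1, i.e. A³/T = Q²/g = 8.46²/9.81 = 7.296.
At y = 1.5 m: A³/T = 20.09 — high.
At y = 0.994 m: A³/T = 2.567 — low.
At y = 1.22 m: A³/T = 7.149 — ≈ 7.296.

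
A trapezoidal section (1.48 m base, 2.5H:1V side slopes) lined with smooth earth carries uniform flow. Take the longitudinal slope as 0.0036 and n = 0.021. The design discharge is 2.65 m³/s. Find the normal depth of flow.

y_n = 0.597 m

Manning's equation rearranged: A R^(2/3) = nQ / (1·√S) = 0.021 × 2.65 / (√0.0036) = 0.9275.
Trying y = 0.708 m: A R^(2/3) = 1.321 — too large.
Trying y = 0.409 m: A R^(2/3) = 0.4359 — too small.
Trying y = 0.597 m: A R^(2/3) = 0.9277 — ≈ 0.9275.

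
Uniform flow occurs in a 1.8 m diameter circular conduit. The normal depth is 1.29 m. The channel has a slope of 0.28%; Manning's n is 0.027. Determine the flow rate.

Q = 2.53 m³/s

For a circular section of diameter D = 1.8 m at depth y = 1.29 m, the central angle is θ = 2 arccos(1 − 2y/D) = 4.038 rad. Then A = (D²/8)(θ − sin θ) = 1.952 m² and P = Dθ/2 = 3.634 m.
Hydraulic radius R = A/P = 1.952/3.634 = 0.537 m.
Manning's equation: Q = (1/n) A R^(2/3) S^(1/2) = (1/0.027) × 1.952 × 0.537^(2/3) × 0.0028^(1/2) = 2.53 m³/s.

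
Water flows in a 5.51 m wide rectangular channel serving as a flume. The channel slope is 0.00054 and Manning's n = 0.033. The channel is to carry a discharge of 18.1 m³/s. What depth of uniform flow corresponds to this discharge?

Manning's equation rearranged: A R^(2/3) = nQ / (1·√S) = 0.033 × 18.1 / (√0.00054) = 25.7.
At y = 3.81 m: A R^(2/3) = 28.7 — too large.
At y = 3.5 m: A R^(2/3) = 25.74 — ≈ 25.7.

y_n = 3.5 m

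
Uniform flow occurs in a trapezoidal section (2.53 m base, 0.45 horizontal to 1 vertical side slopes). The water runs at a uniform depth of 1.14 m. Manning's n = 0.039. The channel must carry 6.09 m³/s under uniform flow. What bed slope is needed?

With bottom width b = 2.53 m and side slope z = 0.45: A = (b + zy)y = (2.53 + 0.45×1.14)×1.14 = 3.469 m²; P = b + 2y√(1+z²) = 2.53 + 2×1.14×1.097 = 5.03 m.
Hydraulic radius R = A/P = 3.469/5.03 = 0.6896 m.
From Manning's equation, S = [nQ / (1 A R^(2/3))]² = [0.039 × 6.09 / (1 × 3.469 × 0.6896^(2/3))]² = 0.00769.

S = 0.00769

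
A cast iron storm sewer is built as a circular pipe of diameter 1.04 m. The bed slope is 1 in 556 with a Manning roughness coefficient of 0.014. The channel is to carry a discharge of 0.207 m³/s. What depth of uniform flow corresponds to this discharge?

y_n = 0.313 m

Manning's equation rearranged: A R^(2/3) = nQ / (1·√S) = 0.014 × 0.207 / (√0.001799) = 0.06833.
Trying y = 0.25 m: A R^(2/3) = 0.04385 — short.
Trying y = 0.384 m: A R^(2/3) = 0.1006 — over.
Trying y = 0.313 m: A R^(2/3) = 0.06819 — close enough.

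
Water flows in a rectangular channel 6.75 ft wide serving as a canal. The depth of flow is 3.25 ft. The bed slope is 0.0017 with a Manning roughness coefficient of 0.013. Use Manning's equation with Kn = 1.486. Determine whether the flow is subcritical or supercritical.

subcritical

Flow area A = b·y = 6.75 × 3.25 = 21.94 ft². Wetted perimeter P = b + 2y = 6.75 + 2×3.25 = 13.25 ft.
Hydraulic radius R = A/P = 21.94/13.25 = 1.656 ft.
V = (1.486/n) R^(2/3) √S = (1.486/0.013) × 1.656^(2/3) × √0.0017 = 6.596 ft/s. Hydraulic depth D_h = A/T = 21.94/6.75 = 3.25 ft.
Froude number Fr = V/√(g·D_h) = 6.596/√(32.2×3.25) = 0.645, which is less than 1, so the flow is subcritical.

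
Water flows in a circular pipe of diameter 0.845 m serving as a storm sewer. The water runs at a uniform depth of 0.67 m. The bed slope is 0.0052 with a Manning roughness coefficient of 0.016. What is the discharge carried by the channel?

For a circular section of diameter D = 0.845 m at depth y = 0.67 m, the central angle is θ = 2 arccos(1 − 2y/D) = 4.393 rad. Then A = (D²/8)(θ − sin θ) = 0.4769 m² and P = Dθ/2 = 1.856 m.
Hydraulic radius R = A/P = 0.4769/1.856 = 0.2569 m.
Manning's equation: Q = (1/n) A R^(2/3) S^(1/2) = (1/0.016) × 0.4769 × 0.2569^(2/3) × 0.0052^(1/2) = 0.869 m³/s.

Q = 0.869 m³/s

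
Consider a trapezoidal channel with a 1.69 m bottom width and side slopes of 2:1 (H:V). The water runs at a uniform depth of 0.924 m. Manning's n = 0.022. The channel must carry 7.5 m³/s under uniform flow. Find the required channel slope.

With bottom width b = 1.69 m and side slope z = 2: A = (b + zy)y = (1.69 + 2×0.924)×0.924 = 3.269 m²; P = b + 2y√(1+z²) = 1.69 + 2×0.924×2.236 = 5.822 m.
Hydraulic radius R = A/P = 3.269/5.822 = 0.5615 m.
From Manning's equation, S = [nQ / (1 A R^(2/3))]² = [0.022 × 7.5 / (1 × 3.269 × 0.5615^(2/3))]² = 0.0055.

S = 0.0055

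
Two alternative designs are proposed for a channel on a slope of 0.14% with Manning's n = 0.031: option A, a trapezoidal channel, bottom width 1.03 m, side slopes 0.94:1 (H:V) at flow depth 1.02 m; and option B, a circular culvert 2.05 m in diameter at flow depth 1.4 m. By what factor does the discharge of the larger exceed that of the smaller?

Channel A: With bottom width b = 1.03 m and side slope z = 0.94: A = (b + zy)y = (1.03 + 0.94×1.02)×1.02 = 2.029 m²; P = b + 2y√(1+z²) = 1.03 + 2×1.02×1.372 = 3.83 m. Hydraulic radius R = A/P = 2.029/3.83 = 0.5297 m. Q_A = (1/0.031)·2.029·0.5297^(2/3)·√0.0014 = 1.603 m³/s.
Channel B: For a circular section of diameter D = 2.05 m at depth y = 1.4 m, the central angle is θ = 2 arccos(1 − 2y/D) = 3.891 rad. Then A = (D²/8)(θ − sin θ) = 2.402 m² and P = Dθ/2 = 3.988 m. Hydraulic radius R = A/P = 2.402/3.988 = 0.6022 m. Q_B = (1/0.031)·2.402·0.6022^(2/3)·√0.0014 = 2.067 m³/s.
The larger discharge is 2.067 m³/s and the smaller is 1.603 m³/s; the ratio is 1.29.

1.29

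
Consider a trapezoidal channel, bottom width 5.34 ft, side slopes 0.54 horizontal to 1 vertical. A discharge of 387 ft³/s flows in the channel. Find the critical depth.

y_c = 4.64 ft

At critical depth, Q² T / (g A³) = 1, i.e. A³/T = Q²/g = 387²/32.2 = 4651.
At y = 5.94 ft: A³/T = 11130 — too large.
At y = 3.72 ft: A³/T = 2183 — too small.
At y = 4.64 ft: A³/T = 4661 — matches.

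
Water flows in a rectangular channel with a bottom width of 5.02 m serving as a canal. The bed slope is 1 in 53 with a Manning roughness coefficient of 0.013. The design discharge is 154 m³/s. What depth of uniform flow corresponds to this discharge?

y_n = 2.5 m

Manning's equation rearranged: A R^(2/3) = nQ / (1·√S) = 0.013 × 154 / (√0.01887) = 14.57.
Trying y = 2.15 m: A R^(2/3) = 11.9 — short.
Trying y = 3.07 m: A R^(2/3) = 19.11 — over.
Trying y = 2.5 m: A R^(2/3) = 14.58 — ≈ 14.57.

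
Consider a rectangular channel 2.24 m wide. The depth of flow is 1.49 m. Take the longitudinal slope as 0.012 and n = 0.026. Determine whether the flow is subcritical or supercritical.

subcritical

Flow area A = b·y = 2.24 × 1.49 = 3.338 m². Wetted perimeter P = b + 2y = 2.24 + 2×1.49 = 5.22 m.
Hydraulic radius R = A/P = 3.338/5.22 = 0.6394 m.
V = (1/n) R^(2/3) √S = (1/0.026) × 0.6394^(2/3) × √0.012 = 3.127 m/s. Hydraulic depth D_h = A/T = 3.338/2.24 = 1.49 m.
Froude number Fr = V/√(g·D_h) = 3.127/√(9.81×1.49) = 0.818, which is less than 1, so the flow is subcritical.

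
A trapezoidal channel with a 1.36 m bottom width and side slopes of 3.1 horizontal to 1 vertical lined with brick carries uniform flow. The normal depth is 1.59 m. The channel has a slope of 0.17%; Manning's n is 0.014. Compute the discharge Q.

With bottom width b = 1.36 m and side slope z = 3.1: A = (b + zy)y = (1.36 + 3.1×1.59)×1.59 = 10 m²; P = b + 2y√(1+z²) = 1.36 + 2×1.59×3.257 = 11.72 m.
Hydraulic radius R = A/P = 10/11.72 = 0.8533 m.
Manning's equation: Q = (1/n) A R^(2/3) S^(1/2) = (1/0.014) × 10 × 0.8533^(2/3) × 0.0017^(1/2) = 26.5 m³/s.

Q = 26.5 m³/s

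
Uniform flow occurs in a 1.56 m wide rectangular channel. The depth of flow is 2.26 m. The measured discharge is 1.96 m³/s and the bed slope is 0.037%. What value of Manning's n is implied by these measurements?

n = 0.0241

Flow area A = b·y = 1.56 × 2.26 = 3.526 m². Wetted perimeter P = b + 2y = 1.56 + 2×2.26 = 6.08 m.
Hydraulic radius R = A/P = 3.526/6.08 = 0.5799 m.
Rearranging Manning's equation: n = (1/Q) A R^(2/3) S^(1/2) = (1/1.96) × 3.526 × 0.5799^(2/3) × √0.00037 = 0.0241.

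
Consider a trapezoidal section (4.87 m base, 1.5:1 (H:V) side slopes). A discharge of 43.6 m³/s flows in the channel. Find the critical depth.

At critical depth, Q² T / (g A³) = 1, i.e. A³/T = Q²/g = 43.6²/9.81 = 193.8.
At y = 1.98 m: A³/T = 346 — high.
At y = 1.42 m: A³/T = 107.6 — low.
At y = 1.68 m: A³/T = 193.1 — matches.

y_c = 1.68 m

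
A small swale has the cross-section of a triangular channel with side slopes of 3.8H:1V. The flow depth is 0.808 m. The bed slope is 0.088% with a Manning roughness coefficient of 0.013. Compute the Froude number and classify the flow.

subcritical

For a triangular section with side slope z = 3.8: A = zy² = 3.8×0.808² = 2.481 m²; P = 2y√(1+z²) = 2×0.808×3.929 = 6.35 m.
Hydraulic radius R = A/P = 2.481/6.35 = 0.3907 m.
V = (1/n) R^(2/3) √S = (1/0.013) × 0.3907^(2/3) × √0.00088 = 1.22 m/s. Hydraulic depth D_h = A/T = 2.481/6.141 = 0.404 m.
Froude number Fr = V/√(g·D_h) = 1.22/√(9.81×0.404) = 0.613, which is less than 1, so the flow is subcritical.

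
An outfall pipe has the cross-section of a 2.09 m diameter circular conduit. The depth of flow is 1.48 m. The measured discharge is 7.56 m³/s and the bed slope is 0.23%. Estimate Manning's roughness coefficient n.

For a circular section of diameter D = 2.09 m at depth y = 1.48 m, the central angle is θ = 2 arccos(1 − 2y/D) = 4 rad. Then A = (D²/8)(θ − sin θ) = 2.598 m² and P = Dθ/2 = 4.18 m.
Hydraulic radius R = A/P = 2.598/4.18 = 0.6214 m.
Rearranging Manning's equation: n = (1/Q) A R^(2/3) S^(1/2) = (1/7.56) × 2.598 × 0.6214^(2/3) × √0.0023 = 0.012.

n = 0.012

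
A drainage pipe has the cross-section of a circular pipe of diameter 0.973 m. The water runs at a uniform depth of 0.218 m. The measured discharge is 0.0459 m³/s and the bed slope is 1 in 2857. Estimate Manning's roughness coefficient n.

n = 0.013

For a circular section of diameter D = 0.973 m at depth y = 0.218 m, the central angle is θ = 2 arccos(1 − 2y/D) = 1.972 rad. Then A = (D²/8)(θ − sin θ) = 0.1245 m² and P = Dθ/2 = 0.9595 m.
Hydraulic radius R = A/P = 0.1245/0.9595 = 0.1297 m.
Rearranging Manning's equation: n = (1/Q) A R^(2/3) S^(1/2) = (1/0.0459) × 0.1245 × 0.1297^(2/3) × √0.00035 = 0.013.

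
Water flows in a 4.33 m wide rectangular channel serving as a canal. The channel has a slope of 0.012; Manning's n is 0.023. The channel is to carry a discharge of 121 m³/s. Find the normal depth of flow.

Manning's equation rearranged: A R^(2/3) = nQ / (1·√S) = 0.023 × 121 / (√0.012) = 25.41.
At y = 3.3 m: A R^(2/3) = 17.08 — low.
At y = 4.55 m: A R^(2/3) = 25.44 — close enough.

y_n = 4.55 m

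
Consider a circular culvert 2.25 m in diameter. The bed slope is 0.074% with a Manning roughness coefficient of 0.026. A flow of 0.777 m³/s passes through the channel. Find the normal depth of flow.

y_n = 0.805 m

Manning's equation rearranged: A R^(2/3) = nQ / (1·√S) = 0.026 × 0.777 / (√0.00074) = 0.7426.
Try y = 1 m: A R^(2/3) = 1.104 — too large.
Try y = 0.805 m: A R^(2/3) = 0.7425 — ≈ 0.7426.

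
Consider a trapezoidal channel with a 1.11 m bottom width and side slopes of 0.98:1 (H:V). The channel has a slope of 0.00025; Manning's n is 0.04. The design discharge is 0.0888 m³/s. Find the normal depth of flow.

Manning's equation rearranged: A R^(2/3) = nQ / (1·√S) = 0.04 × 0.0888 / (√0.00025) = 0.2246.
Try y = 0.312 m: A R^(2/3) = 0.1623 — short.
Try y = 0.468 m: A R^(2/3) = 0.3314 — over.
Try y = 0.376 m: A R^(2/3) = 0.2247 — close enough.

y_n = 0.376 m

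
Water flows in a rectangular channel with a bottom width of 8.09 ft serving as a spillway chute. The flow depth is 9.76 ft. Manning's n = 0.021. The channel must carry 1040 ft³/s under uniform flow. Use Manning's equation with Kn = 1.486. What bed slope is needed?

S = 0.00854

Flow area A = b·y = 8.09 × 9.76 = 78.96 ft². Wetted perimeter P = b + 2y = 8.09 + 2×9.76 = 27.61 ft.
Hydraulic radius R = A/P = 78.96/27.61 = 2.86 ft.
From Manning's equation, S = [nQ / (1.486 A R^(2/3))]² = [0.021 × 1040 / (1.486 × 78.96 × 2.86^(2/3))]² = 0.00854.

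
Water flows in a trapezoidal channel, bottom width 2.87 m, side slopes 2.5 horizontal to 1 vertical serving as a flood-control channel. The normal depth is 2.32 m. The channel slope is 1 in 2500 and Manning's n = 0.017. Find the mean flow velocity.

V = 1.41 m/s

With bottom width b = 2.87 m and side slope z = 2.5: A = (b + zy)y = (2.87 + 2.5×2.32)×2.32 = 20.11 m²; P = b + 2y√(1+z²) = 2.87 + 2×2.32×2.693 = 15.36 m.
Hydraulic radius R = A/P = 20.11/15.36 = 1.309 m.
From Manning's equation, V = (1/n) R^(2/3) S^(1/2) = (1/0.017) × 1.309^(2/3) × 0.0004^(1/2) = 1.41 m/s.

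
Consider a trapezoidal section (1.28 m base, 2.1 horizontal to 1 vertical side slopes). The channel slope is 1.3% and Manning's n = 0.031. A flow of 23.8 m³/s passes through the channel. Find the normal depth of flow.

y_n = 1.58 m

Manning's equation rearranged: A R^(2/3) = nQ / (1·√S) = 0.031 × 23.8 / (√0.013) = 6.471.
Trying y = 1.21 m: A R^(2/3) = 3.537 — too small.
Trying y = 1.91 m: A R^(2/3) = 10.07 — too large.
Trying y = 1.58 m: A R^(2/3) = 6.477 — close enough.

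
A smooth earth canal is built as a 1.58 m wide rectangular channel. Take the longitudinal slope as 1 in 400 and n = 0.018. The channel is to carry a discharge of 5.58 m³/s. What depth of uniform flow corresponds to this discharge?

Manning's equation rearranged: A R^(2/3) = nQ / (1·√S) = 0.018 × 5.58 / (√0.0025) = 2.009.
Try y = 1.69 m: A R^(2/3) = 1.767 — low.
Try y = 2.21 m: A R^(2/3) = 2.434 — high.
Try y = 1.88 m: A R^(2/3) = 2.009 — ≈ 2.009.

y_n = 1.88 m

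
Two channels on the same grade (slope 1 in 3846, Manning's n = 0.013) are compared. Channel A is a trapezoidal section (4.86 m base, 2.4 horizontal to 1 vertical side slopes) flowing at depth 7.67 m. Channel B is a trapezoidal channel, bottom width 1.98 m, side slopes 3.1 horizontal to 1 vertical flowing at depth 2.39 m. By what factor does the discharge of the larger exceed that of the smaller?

Channel A: With bottom width b = 4.86 m and side slope z = 2.4: A = (b + zy)y = (4.86 + 2.4×7.67)×7.67 = 178.5 m²; P = b + 2y√(1+z²) = 4.86 + 2×7.67×2.6 = 44.74 m. Hydraulic radius R = A/P = 178.5/44.74 = 3.989 m. Q_A = (1/0.013)·178.5·3.989^(2/3)·√0.00026 = 556.7 m³/s.
Channel B: With bottom width b = 1.98 m and side slope z = 3.1: A = (b + zy)y = (1.98 + 3.1×2.39)×2.39 = 22.44 m²; P = b + 2y√(1+z²) = 1.98 + 2×2.39×3.257 = 17.55 m. Hydraulic radius R = A/P = 22.44/17.55 = 1.279 m. Q_B = (1/0.013)·22.44·1.279^(2/3)·√0.00026 = 32.79 m³/s.
The larger discharge is 556.7 m³/s and the smaller is 32.79 m³/s; the ratio is 17.

17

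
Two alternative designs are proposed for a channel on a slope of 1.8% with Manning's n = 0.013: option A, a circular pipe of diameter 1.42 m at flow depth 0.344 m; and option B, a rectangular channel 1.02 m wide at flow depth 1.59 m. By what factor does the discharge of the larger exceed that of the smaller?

Channel A: For a circular section of diameter D = 1.42 m at depth y = 0.344 m, the central angle is θ = 2 arccos(1 − 2y/D) = 2.058 rad. Then A = (D²/8)(θ − sin θ) = 0.2962 m² and P = Dθ/2 = 1.461 m. Hydraulic radius R = A/P = 0.2962/1.461 = 0.2026 m. Q_A = (1/0.013)·0.2962·0.2026^(2/3)·√0.018 = 1.054 m³/s.
Channel B: Flow area A = b·y = 1.02 × 1.59 = 1.622 m². Wetted perimeter P = b + 2y = 1.02 + 2×1.59 = 4.2 m. Hydraulic radius R = A/P = 1.622/4.2 = 0.3861 m. Q_B = (1/0.013)·1.622·0.3861^(2/3)·√0.018 = 8.875 m³/s.
The larger discharge is 8.875 m³/s and the smaller is 1.054 m³/s; the ratio is 8.42.

8.42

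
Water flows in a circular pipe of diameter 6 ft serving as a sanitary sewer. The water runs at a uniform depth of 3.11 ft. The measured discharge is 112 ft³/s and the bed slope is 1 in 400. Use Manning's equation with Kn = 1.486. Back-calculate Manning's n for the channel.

n = 0.0131

For a circular section of diameter D = 6 ft at depth y = 3.11 ft, the central angle is θ = 2 arccos(1 − 2y/D) = 3.215 rad. Then A = (D²/8)(θ − sin θ) = 14.8 ft² and P = Dθ/2 = 9.645 ft.
Hydraulic radius R = A/P = 14.8/9.645 = 1.534 ft.
Rearranging Manning's equation: n = (1.486/Q) A R^(2/3) S^(1/2) = (1.486/112) × 14.8 × 1.534^(2/3) × √0.0025 = 0.0131.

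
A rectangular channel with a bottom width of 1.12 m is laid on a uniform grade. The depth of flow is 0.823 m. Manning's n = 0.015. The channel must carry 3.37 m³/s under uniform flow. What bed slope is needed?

Flow area A = b·y = 1.12 × 0.823 = 0.9218 m². Wetted perimeter P = b + 2y = 1.12 + 2×0.823 = 2.766 m.
Hydraulic radius R = A/P = 0.9218/2.766 = 0.3332 m.
From Manning's equation, S = [nQ / (1 A R^(2/3))]² = [0.015 × 3.37 / (1 × 0.9218 × 0.3332^(2/3))]² = 0.013.

S = 0.013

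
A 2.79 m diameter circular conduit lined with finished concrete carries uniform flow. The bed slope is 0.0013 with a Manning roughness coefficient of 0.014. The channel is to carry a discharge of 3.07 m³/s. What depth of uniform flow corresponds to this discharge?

y_n = 0.947 m

Manning's equation rearranged: A R^(2/3) = nQ / (1·√S) = 0.014 × 3.07 / (√0.0013) = 1.192.
Try y = 1.13 m: A R^(2/3) = 1.658 — over.
Try y = 0.668 m: A R^(2/3) = 0.6045 — short.
Try y = 0.947 m: A R^(2/3) = 1.193 — ≈ 1.192.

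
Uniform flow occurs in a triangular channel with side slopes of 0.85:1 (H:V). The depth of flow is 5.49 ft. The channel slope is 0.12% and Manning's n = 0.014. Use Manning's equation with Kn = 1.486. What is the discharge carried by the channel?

Q = 138 ft³/s

For a triangular section with side slope z = 0.85: A = zy² = 0.85×5.49² = 25.62 ft²; P = 2y√(1+z²) = 2×5.49×1.312 = 14.41 ft.
Hydraulic radius R = A/P = 25.62/14.41 = 1.778 ft.
Manning's equation: Q = (1.486/n) A R^(2/3) S^(1/2) = (1.486/0.014) × 25.62 × 1.778^(2/3) × 0.0012^(1/2) = 138 ft³/s.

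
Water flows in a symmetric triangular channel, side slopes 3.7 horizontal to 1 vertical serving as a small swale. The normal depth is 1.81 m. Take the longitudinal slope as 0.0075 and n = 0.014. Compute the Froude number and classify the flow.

supercritical

For a triangular section with side slope z = 3.7: A = zy² = 3.7×1.81² = 12.12 m²; P = 2y√(1+z²) = 2×1.81×3.833 = 13.87 m.
Hydraulic radius R = A/P = 12.12/13.87 = 0.8737 m.
V = (1/n) R^(2/3) √S = (1/0.014) × 0.8737^(2/3) × √0.0075 = 5.653 m/s. Hydraulic depth D_h = A/T = 12.12/13.39 = 0.905 m.
Froude number Fr = V/√(g·D_h) = 5.653/√(9.81×0.905) = 1.9, which is greater than 1, so the flow is supercritical.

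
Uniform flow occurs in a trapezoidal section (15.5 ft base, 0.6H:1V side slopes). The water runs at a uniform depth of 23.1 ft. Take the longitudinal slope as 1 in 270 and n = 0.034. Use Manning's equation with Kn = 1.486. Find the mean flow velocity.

V = 12.2 ft/s

With bottom width b = 15.5 ft and side slope z = 0.6: A = (b + zy)y = (15.5 + 0.6×23.1)×23.1 = 678.2 ft²; P = b + 2y√(1+z²) = 15.5 + 2×23.1×1.166 = 69.38 ft.
Hydraulic radius R = A/P = 678.2/69.38 = 9.776 ft.
From Manning's equation, V = (1.486/n) R^(2/3) S^(1/2) = (1.486/0.034) × 9.776^(2/3) × 0.003704^(1/2) = 12.2 ft/s.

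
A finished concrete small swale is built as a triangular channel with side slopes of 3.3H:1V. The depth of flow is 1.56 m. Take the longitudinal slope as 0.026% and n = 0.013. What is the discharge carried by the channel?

For a triangular section with side slope z = 3.3: A = zy² = 3.3×1.56² = 8.031 m²; P = 2y√(1+z²) = 2×1.56×3.448 = 10.76 m.
Hydraulic radius R = A/P = 8.031/10.76 = 0.7465 m.
Manning's equation: Q = (1/n) A R^(2/3) S^(1/2) = (1/0.013) × 8.031 × 0.7465^(2/3) × 0.00026^(1/2) = 8.2 m³/s.

Q = 8.2 m³/s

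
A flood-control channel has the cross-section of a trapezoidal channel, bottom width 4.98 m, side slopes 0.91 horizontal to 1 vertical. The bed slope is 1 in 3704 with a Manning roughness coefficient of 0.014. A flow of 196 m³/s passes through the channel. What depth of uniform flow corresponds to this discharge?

y_n = 6.81 m

Manning's equation rearranged: A R^(2/3) = nQ / (1·√S) = 0.014 × 196 / (√0.00027) = 167.
Try y = 5.04 m: A R^(2/3) = 90.95 — short.
Try y = 6.81 m: A R^(2/3) = 167.1 — matches.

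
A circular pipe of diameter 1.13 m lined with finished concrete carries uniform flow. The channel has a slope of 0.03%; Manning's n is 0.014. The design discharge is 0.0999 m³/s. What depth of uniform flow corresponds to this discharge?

Manning's equation rearranged: A R^(2/3) = nQ / (1·√S) = 0.014 × 0.0999 / (√0.0003) = 0.08075.
Try y = 0.399 m: A R^(2/3) = 0.1154 — too large.
Try y = 0.276 m: A R^(2/3) = 0.05647 — too small.
Try y = 0.331 m: A R^(2/3) = 0.08073 — matches.

y_n = 0.331 m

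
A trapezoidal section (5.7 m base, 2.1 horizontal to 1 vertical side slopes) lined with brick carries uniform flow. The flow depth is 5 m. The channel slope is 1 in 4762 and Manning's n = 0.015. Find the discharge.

With bottom width b = 5.7 m and side slope z = 2.1: A = (b + zy)y = (5.7 + 2.1×5)×5 = 81 m²; P = b + 2y√(1+z²) = 5.7 + 2×5×2.326 = 28.96 m.
Hydraulic radius R = A/P = 81/28.96 = 2.797 m.
Manning's equation: Q = (1/n) A R^(2/3) S^(1/2) = (1/0.015) × 81 × 2.797^(2/3) × 0.00021^(1/2) = 155 m³/s.

Q = 155 m³/s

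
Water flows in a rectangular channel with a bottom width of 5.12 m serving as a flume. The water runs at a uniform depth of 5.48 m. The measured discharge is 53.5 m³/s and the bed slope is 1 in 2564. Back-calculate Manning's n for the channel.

Flow area A = b·y = 5.12 × 5.48 = 28.06 m². Wetted perimeter P = b + 2y = 5.12 + 2×5.48 = 16.08 m.
Hydraulic radius R = A/P = 28.06/16.08 = 1.745 m.
Rearranging Manning's equation: n = (1/Q) A R^(2/3) S^(1/2) = (1/53.5) × 28.06 × 1.745^(2/3) × √0.00039 = 0.015.

n = 0.015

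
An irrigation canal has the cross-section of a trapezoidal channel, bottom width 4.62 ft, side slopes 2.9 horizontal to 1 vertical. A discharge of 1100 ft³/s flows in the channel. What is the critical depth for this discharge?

At critical depth, Q² T / (g A³) = 1, i.e. A³/T = Q²/g = 1100²/32.2 = 37580.
Trying y = 5.92 ft: A³/T = 55090 — over.
Trying y = 4.02 ft: A³/T = 10030 — short.
Trying y = 5.43 ft: A³/T = 37450 — close enough.

y_c = 5.43 ft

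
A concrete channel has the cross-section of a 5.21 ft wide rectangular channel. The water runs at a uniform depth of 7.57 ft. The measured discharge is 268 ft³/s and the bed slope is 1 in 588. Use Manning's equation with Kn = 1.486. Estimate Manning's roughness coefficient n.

n = 0.014

Flow area A = b·y = 5.21 × 7.57 = 39.44 ft². Wetted perimeter P = b + 2y = 5.21 + 2×7.57 = 20.35 ft.
Hydraulic radius R = A/P = 39.44/20.35 = 1.938 ft.
Rearranging Manning's equation: n = (1.486/Q) A R^(2/3) S^(1/2) = (1.486/268) × 39.44 × 1.938^(2/3) × √0.001701 = 0.014.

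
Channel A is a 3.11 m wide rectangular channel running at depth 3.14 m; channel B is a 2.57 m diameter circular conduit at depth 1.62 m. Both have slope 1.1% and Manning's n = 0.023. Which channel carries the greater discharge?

channel A

Channel A: Flow area A = b·y = 3.11 × 3.14 = 9.765 m². Wetted perimeter P = b + 2y = 3.11 + 2×3.14 = 9.39 m. Hydraulic radius R = A/P = 9.765/9.39 = 1.04 m. Q_A = (1/0.023)·9.765·1.04^(2/3)·√0.011 = 45.71 m³/s.
Channel B: For a circular section of diameter D = 2.57 m at depth y = 1.62 m, the central angle is θ = 2 arccos(1 − 2y/D) = 3.669 rad. Then A = (D²/8)(θ − sin θ) = 3.445 m² and P = Dθ/2 = 4.715 m. Hydraulic radius R = A/P = 3.445/4.715 = 0.7306 m. Q_B = (1/0.023)·3.445·0.7306^(2/3)·√0.011 = 12.74 m³/s.
Q_A = 45.71 m³/s vs Q_B = 12.74 m³/s, so channel A carries more.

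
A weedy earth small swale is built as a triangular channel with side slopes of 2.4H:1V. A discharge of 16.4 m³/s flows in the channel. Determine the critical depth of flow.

y_c = 1.57 m

At critical depth, Q² T / (g A³) = 1, i.e. A³/T = Q²/g = 16.4²/9.81 = 27.42.
Trying y = 1.21 m: A³/T = 7.47 — too small.
Trying y = 1.57 m: A³/T = 27.47 — ≈ 27.42.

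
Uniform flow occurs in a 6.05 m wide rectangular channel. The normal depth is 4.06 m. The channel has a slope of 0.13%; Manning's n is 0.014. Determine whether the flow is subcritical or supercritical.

subcritical

Flow area A = b·y = 6.05 × 4.06 = 24.56 m². Wetted perimeter P = b + 2y = 6.05 + 2×4.06 = 14.17 m.
Hydraulic radius R = A/P = 24.56/14.17 = 1.733 m.
V = (1/n) R^(2/3) √S = (1/0.014) × 1.733^(2/3) × √0.0013 = 3.716 m/s. Hydraulic depth D_h = A/T = 24.56/6.05 = 4.06 m.
Froude number Fr = V/√(g·D_h) = 3.716/√(9.81×4.06) = 0.589, which is less than 1, so the flow is subcritical.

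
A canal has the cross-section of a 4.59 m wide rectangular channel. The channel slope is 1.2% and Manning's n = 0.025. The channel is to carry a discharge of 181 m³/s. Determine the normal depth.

y_n = 6.35 m

Manning's equation rearranged: A R^(2/3) = nQ / (1·√S) = 0.025 × 181 / (√0.012) = 41.31.
Trying y = 7.87 m: A R^(2/3) = 52.99 — high.
Trying y = 6.35 m: A R^(2/3) = 41.28 — ≈ 41.31.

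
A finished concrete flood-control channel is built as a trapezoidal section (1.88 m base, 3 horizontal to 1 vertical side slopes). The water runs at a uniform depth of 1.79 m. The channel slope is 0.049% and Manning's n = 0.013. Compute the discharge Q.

With bottom width b = 1.88 m and side slope z = 3: A = (b + zy)y = (1.88 + 3×1.79)×1.79 = 12.98 m²; P = b + 2y√(1+z²) = 1.88 + 2×1.79×3.162 = 13.2 m.
Hydraulic radius R = A/P = 12.98/13.2 = 0.9831 m.
Manning's equation: Q = (1/n) A R^(2/3) S^(1/2) = (1/0.013) × 12.98 × 0.9831^(2/3) × 0.00049^(1/2) = 21.8 m³/s.

Q = 21.8 m³/s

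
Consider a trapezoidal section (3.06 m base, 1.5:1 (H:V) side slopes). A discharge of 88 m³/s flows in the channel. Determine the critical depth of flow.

y_c = 2.85 m

At critical depth, Q² T / (g A³) = 1, i.e. A³/T = Q²/g = 88²/9.81 = 789.4.
Try y = 3.29 m: A³/T = 1407 — too large.
Try y = 2.85 m: A³/T = 786.9 — matches.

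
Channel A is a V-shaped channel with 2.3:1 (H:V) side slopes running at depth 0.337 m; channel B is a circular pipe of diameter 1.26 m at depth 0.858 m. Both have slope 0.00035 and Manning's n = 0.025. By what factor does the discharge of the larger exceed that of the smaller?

Channel A: For a triangular section with side slope z = 2.3: A = zy² = 2.3×0.337² = 0.2612 m²; P = 2y√(1+z²) = 2×0.337×2.508 = 1.69 m. Hydraulic radius R = A/P = 0.2612/1.69 = 0.1545 m. Q_A = (1/0.025)·0.2612·0.1545^(2/3)·√0.00035 = 0.05629 m³/s.
Channel B: For a circular section of diameter D = 1.26 m at depth y = 0.858 m, the central angle is θ = 2 arccos(1 − 2y/D) = 3.882 rad. Then A = (D²/8)(θ − sin θ) = 0.9043 m² and P = Dθ/2 = 2.446 m. Hydraulic radius R = A/P = 0.9043/2.446 = 0.3697 m. Q_B = (1/0.025)·0.9043·0.3697^(2/3)·√0.00035 = 0.3486 m³/s.
The larger discharge is 0.3486 m³/s and the smaller is 0.05629 m³/s; the ratio is 6.19.

6.19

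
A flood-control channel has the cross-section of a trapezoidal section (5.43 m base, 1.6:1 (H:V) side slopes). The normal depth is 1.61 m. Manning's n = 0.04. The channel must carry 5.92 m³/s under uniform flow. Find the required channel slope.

With bottom width b = 5.43 m and side slope z = 1.6: A = (b + zy)y = (5.43 + 1.6×1.61)×1.61 = 12.89 m²; P = b + 2y√(1+z²) = 5.43 + 2×1.61×1.887 = 11.51 m.
Hydraulic radius R = A/P = 12.89/11.51 = 1.12 m.
From Manning's equation, S = [nQ / (1 A R^(2/3))]² = [0.04 × 5.92 / (1 × 12.89 × 1.12^(2/3))]² = 0.00029.

S = 0.00029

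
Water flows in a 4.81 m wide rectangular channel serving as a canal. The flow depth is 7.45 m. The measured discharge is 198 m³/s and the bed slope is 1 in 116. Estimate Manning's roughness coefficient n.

Flow area A = b·y = 4.81 × 7.45 = 35.83 m². Wetted perimeter P = b + 2y = 4.81 + 2×7.45 = 19.71 m.
Hydraulic radius R = A/P = 35.83/19.71 = 1.818 m.
Rearranging Manning's equation: n = (1/Q) A R^(2/3) S^(1/2) = (1/198) × 35.83 × 1.818^(2/3) × √0.008621 = 0.025.

n = 0.025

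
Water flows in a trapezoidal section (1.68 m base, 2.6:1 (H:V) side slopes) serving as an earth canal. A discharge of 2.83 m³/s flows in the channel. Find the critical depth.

y_c = 0.507 m

At critical depth, Q² T / (g A³) = 1, i.e. A³/T = Q²/g = 2.83²/9.81 = 0.8164.
At y = 0.622 m: A³/T = 1.755 — over.
At y = 0.377 m: A³/T = 0.2771 — short.
At y = 0.507 m: A³/T = 0.8137 — ≈ 0.8164.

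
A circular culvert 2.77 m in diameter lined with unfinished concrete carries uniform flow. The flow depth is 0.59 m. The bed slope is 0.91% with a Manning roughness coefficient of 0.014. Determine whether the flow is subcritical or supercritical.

For a circular section of diameter D = 2.77 m at depth y = 0.59 m, the central angle is θ = 2 arccos(1 − 2y/D) = 1.919 rad. Then A = (D²/8)(θ − sin θ) = 0.9387 m² and P = Dθ/2 = 2.658 m.
Hydraulic radius R = A/P = 0.9387/2.658 = 0.3532 m.
V = (1/n) R^(2/3) √S = (1/0.014) × 0.3532^(2/3) × √0.0091 = 3.405 m/s. Hydraulic depth D_h = A/T = 0.9387/2.268 = 0.4139 m.
Froude number Fr = V/√(g·D_h) = 3.405/√(9.81×0.4139) = 1.69, which is greater than 1, so the flow is supercritical.

supercritical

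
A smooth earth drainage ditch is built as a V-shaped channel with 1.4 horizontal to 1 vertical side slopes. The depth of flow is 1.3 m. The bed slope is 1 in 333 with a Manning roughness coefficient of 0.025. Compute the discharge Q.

For a triangular section with side slope z = 1.4: A = zy² = 1.4×1.3² = 2.366 m²; P = 2y√(1+z²) = 2×1.3×1.72 = 4.473 m.
Hydraulic radius R = A/P = 2.366/4.473 = 0.5289 m.
Manning's equation: Q = (1/n) A R^(2/3) S^(1/2) = (1/0.025) × 2.366 × 0.5289^(2/3) × 0.003003^(1/2) = 3.39 m³/s.

Q = 3.39 m³/s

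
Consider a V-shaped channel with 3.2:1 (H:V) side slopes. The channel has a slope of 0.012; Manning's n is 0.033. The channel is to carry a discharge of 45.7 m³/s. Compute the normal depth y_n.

y_n = 2.08 m

Manning's equation rearranged: A R^(2/3) = nQ / (1·√S) = 0.033 × 45.7 / (√0.012) = 13.77.
Try y = 1.45 m: A R^(2/3) = 5.264 — too small.
Try y = 2.26 m: A R^(2/3) = 17.19 — too large.
Try y = 2.08 m: A R^(2/3) = 13.78 — matches.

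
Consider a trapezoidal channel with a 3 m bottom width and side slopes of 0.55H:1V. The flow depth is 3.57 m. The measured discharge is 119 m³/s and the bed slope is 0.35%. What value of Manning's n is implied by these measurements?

n = 0.012

With bottom width b = 3 m and side slope z = 0.55: A = (b + zy)y = (3 + 0.55×3.57)×3.57 = 17.72 m²; P = b + 2y√(1+z²) = 3 + 2×3.57×1.141 = 11.15 m.
Hydraulic radius R = A/P = 17.72/11.15 = 1.589 m.
Rearranging Manning's equation: n = (1/Q) A R^(2/3) S^(1/2) = (1/119) × 17.72 × 1.589^(2/3) × √0.0035 = 0.012.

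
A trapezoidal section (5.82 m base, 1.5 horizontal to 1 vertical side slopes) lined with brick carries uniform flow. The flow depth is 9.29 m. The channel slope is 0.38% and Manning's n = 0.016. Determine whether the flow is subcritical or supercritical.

With bottom width b = 5.82 m and side slope z = 1.5: A = (b + zy)y = (5.82 + 1.5×9.29)×9.29 = 183.5 m²; P = b + 2y√(1+z²) = 5.82 + 2×9.29×1.803 = 39.32 m.
Hydraulic radius R = A/P = 183.5/39.32 = 4.668 m.
V = (1/n) R^(2/3) √S = (1/0.016) × 4.668^(2/3) × √0.0038 = 10.76 m/s. Hydraulic depth D_h = A/T = 183.5/33.69 = 5.447 m.
Froude number Fr = V/√(g·D_h) = 10.76/√(9.81×5.447) = 1.47, which is greater than 1, so the flow is supercritical.

supercritical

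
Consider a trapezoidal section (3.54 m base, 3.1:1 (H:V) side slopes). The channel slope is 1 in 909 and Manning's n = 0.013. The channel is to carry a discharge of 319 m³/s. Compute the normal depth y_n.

Manning's equation rearranged: A R^(2/3) = nQ / (1·√S) = 0.013 × 319 / (√0.0011) = 125.
Try y = 3.18 m: A R^(2/3) = 62.02 — short.
Try y = 4.28 m: A R^(2/3) = 125 — close enough.

y_n = 4.28 m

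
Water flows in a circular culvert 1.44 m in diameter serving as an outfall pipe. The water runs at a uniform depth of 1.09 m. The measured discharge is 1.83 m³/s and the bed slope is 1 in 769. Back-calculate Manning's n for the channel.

n = 0.015

For a circular section of diameter D = 1.44 m at depth y = 1.09 m, the central angle is θ = 2 arccos(1 − 2y/D) = 4.221 rad. Then A = (D²/8)(θ − sin θ) = 1.323 m² and P = Dθ/2 = 3.039 m.
Hydraulic radius R = A/P = 1.323/3.039 = 0.4352 m.
Rearranging Manning's equation: n = (1/Q) A R^(2/3) S^(1/2) = (1/1.83) × 1.323 × 0.4352^(2/3) × √0.0013 = 0.015.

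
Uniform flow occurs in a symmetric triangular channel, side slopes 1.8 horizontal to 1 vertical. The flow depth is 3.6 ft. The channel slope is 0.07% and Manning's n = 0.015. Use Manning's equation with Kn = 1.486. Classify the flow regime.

subcritical

For a triangular section with side slope z = 1.8: A = zy² = 1.8×3.6² = 23.33 ft²; P = 2y√(1+z²) = 2×3.6×2.059 = 14.83 ft.
Hydraulic radius R = A/P = 23.33/14.83 = 1.573 ft.
V = (1.486/n) R^(2/3) √S = (1.486/0.015) × 1.573^(2/3) × √0.0007 = 3.546 ft/s. Hydraulic depth D_h = A/T = 23.33/12.96 = 1.8 ft.
Froude number Fr = V/√(g·D_h) = 3.546/√(32.2×1.8) = 0.466, which is less than 1, so the flow is subcritical.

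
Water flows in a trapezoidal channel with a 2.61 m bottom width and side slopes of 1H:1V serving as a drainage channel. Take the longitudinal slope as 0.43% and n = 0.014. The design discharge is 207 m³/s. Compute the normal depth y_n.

Manning's equation rearranged: A R^(2/3) = nQ / (1·√S) = 0.014 × 207 / (√0.0043) = 44.19.
At y = 3.15 m: A R^(2/3) = 24.56 — low.
At y = 5.17 m: A R^(2/3) = 70.77 — high.
At y = 4.16 m: A R^(2/3) = 44.09 — ≈ 44.19.

y_n = 4.16 m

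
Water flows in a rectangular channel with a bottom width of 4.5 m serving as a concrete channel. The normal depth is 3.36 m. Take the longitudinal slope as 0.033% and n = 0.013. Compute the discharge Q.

Flow area A = b·y = 4.5 × 3.36 = 15.12 m². Wetted perimeter P = b + 2y = 4.5 + 2×3.36 = 11.22 m.
Hydraulic radius R = A/P = 15.12/11.22 = 1.348 m.
Manning's equation: Q = (1/n) A R^(2/3) S^(1/2) = (1/0.013) × 15.12 × 1.348^(2/3) × 0.00033^(1/2) = 25.8 m³/s.

Q = 25.8 m³/s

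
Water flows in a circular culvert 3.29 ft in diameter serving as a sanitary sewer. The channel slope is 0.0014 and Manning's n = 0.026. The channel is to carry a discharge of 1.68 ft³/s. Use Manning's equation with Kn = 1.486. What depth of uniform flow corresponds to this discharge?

y_n = 0.721 ft

Manning's equation rearranged: A R^(2/3) = nQ / (1.486·√S) = 0.026 × 1.68 / (1.486 × √0.0014) = 0.7856.
Trying y = 0.569 ft: A R^(2/3) = 0.4861 — short.
Trying y = 0.822 ft: A R^(2/3) = 1.021 — over.
Trying y = 0.721 ft: A R^(2/3) = 0.7859 — ≈ 0.7856.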